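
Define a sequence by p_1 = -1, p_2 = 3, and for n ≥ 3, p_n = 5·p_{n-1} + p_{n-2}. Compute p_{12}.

p_3 = 14, p_4 = 73, p_5 = 379, p_6 = 1968, p_7 = 10219, p_8 = 53063, p_9 = 275534, p_{10} = 1430733, p_{11} = 7429199, p_{12} = 38576728.

38576728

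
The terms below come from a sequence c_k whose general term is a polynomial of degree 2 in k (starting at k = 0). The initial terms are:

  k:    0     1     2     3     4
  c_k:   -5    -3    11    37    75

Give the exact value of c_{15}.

1st diffs: 2, 14, 26, 38.
2nd diffs: 12, 12, 12 (constant).
So c_k = 6k^2 - 4k - 5.
Evaluating at k = 15 gives c_{15} = 1285.

1285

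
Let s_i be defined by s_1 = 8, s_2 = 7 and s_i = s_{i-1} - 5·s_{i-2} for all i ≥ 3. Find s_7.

-48

Step forward from the initial values:
s_3 = -33; s_4 = -68; s_5 = 97; s_6 = 437; s_7 = -48.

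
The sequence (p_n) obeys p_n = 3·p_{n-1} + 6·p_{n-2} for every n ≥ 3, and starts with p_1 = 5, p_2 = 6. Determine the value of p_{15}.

2089031148

p_3 = 48; p_4 = 180; p_5 = 828; …; p_{12} = 24993036; p_{13} = 109277100; p_{14} = 477789516; p_{15} = 2089031148.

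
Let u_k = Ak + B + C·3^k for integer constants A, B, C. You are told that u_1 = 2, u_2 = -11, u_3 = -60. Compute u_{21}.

-31381059498

At k = 1, 2, 3: A + B + 3C = 2; 2A + B + 9C = -11; 3A + B + 27C = -60.
Subtracting the first from the second: A + 6C = -13.
Subtracting the second from the third: A + 18C = -49.
Solving: C = -3, A = 5, then B = 6.
Hence u_{21} = 5·21 + 6 + (-3)·10460353203 = -31381059498.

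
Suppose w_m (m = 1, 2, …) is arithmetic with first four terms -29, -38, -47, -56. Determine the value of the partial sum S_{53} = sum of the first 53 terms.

Common difference d = -9.
w_m = -29 + (m - 1)·(-9).
w_{53} = -497; S = 53·(-29 + (-497))/2 = -13939.

-13939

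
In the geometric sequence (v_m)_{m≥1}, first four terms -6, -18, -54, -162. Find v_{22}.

Common ratio r = 3.
v_m = (-6)·3^(m-1).
v_{22} = (-6)·3^21 = -62762119218.

-62762119218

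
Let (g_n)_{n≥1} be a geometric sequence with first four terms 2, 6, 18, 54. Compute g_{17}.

86093442

Common ratio r = 3.
g_n = 2·3^(n-1).
g_{17} = 2·3^16 = 86093442.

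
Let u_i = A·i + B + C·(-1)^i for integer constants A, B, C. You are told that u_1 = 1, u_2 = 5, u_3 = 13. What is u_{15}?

The three given values yield: A + B - C = 1; 2A + B + C = 5; 3A + B - C = 13.
Subtracting the first from the second: A + 2C = 4.
Subtracting the second from the third: A - 2C = 8.
Solving: C = -1, A = 6, then B = -6.
So u_i = 6·i + (-6) + (-1)·(-1)^i; at i=15 this is 85.

85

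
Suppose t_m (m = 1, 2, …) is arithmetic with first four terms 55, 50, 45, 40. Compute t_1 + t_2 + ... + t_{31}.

Common difference d = -5.
t_m = 55 + (m - 1)·(-5).
t_{31} = -95; S = 31·(55 + (-95))/2 = -620.

-620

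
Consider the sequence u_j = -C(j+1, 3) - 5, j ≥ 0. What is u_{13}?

C(14, 3) = 364, so u_{13} = -369.

-369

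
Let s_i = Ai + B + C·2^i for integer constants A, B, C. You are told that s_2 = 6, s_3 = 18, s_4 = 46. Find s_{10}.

The three given values yield: 2A + B + 4C = 6; 3A + B + 8C = 18; 4A + B + 16C = 46.
Subtracting the first from the second: A + 4C = 12.
Subtracting the second from the third: A + 8C = 28.
Solving: C = 4, A = -4, then B = -2.
Therefore s_{10} = -40 + (-2) + 4·1024 = 4054.

4054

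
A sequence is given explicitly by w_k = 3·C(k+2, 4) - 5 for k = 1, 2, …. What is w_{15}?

7135

C(17, 4) = 2380, so w_{15} = 7135.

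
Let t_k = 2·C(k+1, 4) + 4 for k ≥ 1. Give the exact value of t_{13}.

C(14, 4) = 1001, so t_{13} = 2006.

2006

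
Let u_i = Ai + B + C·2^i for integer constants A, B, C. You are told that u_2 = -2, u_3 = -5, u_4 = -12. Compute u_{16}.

-65520

The three given values yield: 2A + B + 4C = -2; 3A + B + 8C = -5; 4A + B + 16C = -12.
Subtracting the first from the second: A + 4C = -3.
Subtracting the second from the third: A + 8C = -7.
Solving: C = -1, A = 1, then B = 0.
So u_i = 1·i + 0 + (-1)·2^i; at i=16 this is -65520.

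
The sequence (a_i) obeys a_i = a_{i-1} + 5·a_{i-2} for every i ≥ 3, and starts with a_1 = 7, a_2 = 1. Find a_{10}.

29621

a_3 = 36;  a_4 = 41;  a_5 = 221;  a_6 = 426;  a_7 = 1531;  a_8 = 3661;  a_9 = 11316;  a_{10} = 29621.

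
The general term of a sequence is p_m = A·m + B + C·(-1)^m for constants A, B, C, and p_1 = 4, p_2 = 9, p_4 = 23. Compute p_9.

Plug in m = 1, 2, 4: A + B - C = 4; 2A + B + C = 9; 4A + B + C = 23.
Subtracting the first from the second: A + 2C = 5.
Subtracting the second from the third: 2A = 14.
Solving: C = -1, A = 7, then B = -4.
Hence p_9 = 7·9 + (-4) + (-1)·(-1) = 60.

60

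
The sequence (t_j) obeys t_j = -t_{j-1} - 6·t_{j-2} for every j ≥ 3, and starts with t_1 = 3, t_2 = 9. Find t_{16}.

3116853

Iterate the recurrence:
t_3 = -27; t_4 = -27; t_5 = 189; …; t_{13} = 18333; t_{14} = -601371; t_{15} = 491373; t_{16} = 3116853.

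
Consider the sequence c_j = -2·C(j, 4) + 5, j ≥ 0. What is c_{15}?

-2725

C(15, 4) = 1365, so c_{15} = -2725.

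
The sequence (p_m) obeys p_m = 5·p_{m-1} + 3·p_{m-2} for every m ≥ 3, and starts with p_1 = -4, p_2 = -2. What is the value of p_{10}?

-3373892

Compute successive terms:
p_3 = -22; p_4 = -116; p_5 = -646; p_6 = -3578; p_7 = -19828; p_8 = -109874; p_9 = -608854; p_{10} = -3373892.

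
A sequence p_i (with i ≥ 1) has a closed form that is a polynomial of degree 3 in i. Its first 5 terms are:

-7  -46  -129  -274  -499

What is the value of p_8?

-1834

1st diffs: -39, -83, -145, -225.
2nd diffs: -44, -62, -80.
3rd diffs: -18, -18 (constant).
Newton forward-difference form: p_i = -7 + (-39)·C(i-1,1) + (-44)·C(i-1,2) + (-18)·C(i-1,3).
At i = 8: i-1 = 7, so p_8 = -7 - 273 - 924 - 630 = -1834.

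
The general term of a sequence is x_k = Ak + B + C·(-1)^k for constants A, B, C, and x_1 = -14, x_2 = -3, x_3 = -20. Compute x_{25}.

-86

At k = 1, 2, 3: A + B - C = -14; 2A + B + C = -3; 3A + B - C = -20.
Subtracting the first from the second: A + 2C = 11.
Subtracting the second from the third: A - 2C = -17.
Solving: C = 7, A = -3, then B = -4.
So x_k = -3·k + (-4) + 7·(-1)^k; at k=25 this is -86.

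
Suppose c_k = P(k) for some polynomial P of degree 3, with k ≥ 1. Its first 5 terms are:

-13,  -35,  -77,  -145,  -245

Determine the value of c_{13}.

-2917

1st diffs: -22, -42, -68, -100.
2nd diffs: -20, -26, -32.
3rd diffs: -6, -6 (constant).
So c_k = -k^3 - 4k^2 - 3k - 5.
Evaluating at k = 13 gives c_{13} = -2917.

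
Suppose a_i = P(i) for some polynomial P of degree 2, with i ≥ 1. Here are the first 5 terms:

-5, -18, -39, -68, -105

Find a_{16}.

-1040

1st diffs: -13, -21, -29, -37.
2nd diffs: -8, -8, -8 (constant).
Newton forward-difference form: a_i = -5 + (-13)·C(i-1,1) + (-8)·C(i-1,2).
At i = 16: i-1 = 15, so a_{16} = -5 - 195 - 840 = -1040.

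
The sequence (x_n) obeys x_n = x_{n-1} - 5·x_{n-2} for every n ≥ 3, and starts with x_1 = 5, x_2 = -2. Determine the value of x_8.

-1402

Iterate the recurrence:
x_3 = -27;  x_4 = -17;  x_5 = 118;  x_6 = 203;  x_7 = -387;  x_8 = -1402.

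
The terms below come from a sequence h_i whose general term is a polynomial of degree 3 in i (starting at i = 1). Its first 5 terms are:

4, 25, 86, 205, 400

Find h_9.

2300

1st diffs: 21, 61, 119, 195.
2nd diffs: 40, 58, 76.
3rd diffs: 18, 18 (constant).
Newton forward-difference form: h_i = 4 + 21·C(i-1,1) + 40·C(i-1,2) + 18·C(i-1,3).
At i = 9: i-1 = 8, so h_9 = 4 + 168 + 1120 + 1008 = 2300.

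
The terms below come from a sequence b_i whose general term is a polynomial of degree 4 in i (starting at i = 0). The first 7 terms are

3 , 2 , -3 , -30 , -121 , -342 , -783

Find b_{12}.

-16113

1st diffs: -1, -5, -27, -91, -221, -441.
2nd diffs: -4, -22, -64, -130, -220.
3rd diffs: -18, -42, -66, -90.
4th diffs: -24, -24, -24 (constant).
So b_i = -i^4 + 3i^3 - 4i^2 + i + 3.
Evaluating at i = 12 gives b_{12} = -16113.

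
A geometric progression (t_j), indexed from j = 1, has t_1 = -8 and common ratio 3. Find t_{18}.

-1033121304

t_j = (-8)·3^(j-1).
t_{18} = (-8)·3^17 = -1033121304.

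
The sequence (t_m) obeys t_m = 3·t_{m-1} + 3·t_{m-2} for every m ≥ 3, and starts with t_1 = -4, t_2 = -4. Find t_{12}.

Iterate the recurrence:
t_3 = -24  t_4 = -84  t_5 = -324  t_6 = -1224  t_7 = -4644  t_8 = -17604  t_9 = -66744  t_{10} = -253044  t_{11} = -959364  t_{12} = -3637224.

-3637224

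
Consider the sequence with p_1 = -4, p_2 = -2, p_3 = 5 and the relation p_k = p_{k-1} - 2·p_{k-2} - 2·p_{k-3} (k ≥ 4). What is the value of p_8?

Applying the relation repeatedly:
p_4 = 17; p_5 = 11; p_6 = -33; p_7 = -89; p_8 = -45.

-45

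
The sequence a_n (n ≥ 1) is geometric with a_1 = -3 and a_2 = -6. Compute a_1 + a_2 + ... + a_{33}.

-25769803773

Common ratio r = 2.
a_n = (-3)·2^(n-1).
S = (-3)·(2^33 - 1)/(2 - 1) = (-3)·(8589934592 - 1)/(1) = -25769803773.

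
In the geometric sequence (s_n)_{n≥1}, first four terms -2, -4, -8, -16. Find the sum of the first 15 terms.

Common ratio r = 2.
s_n = (-2)·2^(n-1).
S = (-2)·(2^15 - 1)/(2 - 1) = (-2)·(32768 - 1)/(1) = -65534.

-65534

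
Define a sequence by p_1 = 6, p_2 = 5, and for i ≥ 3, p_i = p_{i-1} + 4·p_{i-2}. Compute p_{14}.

711625

Applying the relation repeatedly:
p_3 = 29  p_4 = 49  p_5 = 165  …  p_{11} = 42605  p_{12} = 108241  p_{13} = 278661  p_{14} = 711625.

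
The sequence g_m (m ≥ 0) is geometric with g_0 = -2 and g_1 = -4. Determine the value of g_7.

Common ratio r = 2.
g_m = (-2)·2^(m-0).
g_7 = (-2)·2^7 = -256.

-256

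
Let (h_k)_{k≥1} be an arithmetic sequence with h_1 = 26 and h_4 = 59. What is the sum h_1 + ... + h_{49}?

Common difference d = (59 - 26) / (4 - 1) = 11.
h_k = 26 + (k - 1)·11.
h_{49} = 554; S = 49·(26 + 554)/2 = 14210.

14210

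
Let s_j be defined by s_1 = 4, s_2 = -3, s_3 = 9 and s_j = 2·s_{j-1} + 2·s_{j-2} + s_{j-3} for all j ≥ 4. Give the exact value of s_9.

3049

Iterate the recurrence:
s_4 = 16  s_5 = 47  s_6 = 135  s_7 = 380  s_8 = 1077  s_9 = 3049.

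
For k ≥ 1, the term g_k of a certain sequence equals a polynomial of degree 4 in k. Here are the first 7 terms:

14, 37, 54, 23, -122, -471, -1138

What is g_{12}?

1st diffs: 23, 17, -31, -145, -349, -667.
2nd diffs: -6, -48, -114, -204, -318.
3rd diffs: -42, -66, -90, -114.
4th diffs: -24, -24, -24 (constant).
Newton forward-difference form: g_k = 14 + 23·C(k-1,1) + (-6)·C(k-1,2) + (-42)·C(k-1,3) + (-24)·C(k-1,4).
At k = 12: k-1 = 11, so g_{12} = 14 + 253 - 330 - 6930 - 7920 = -14913.

-14913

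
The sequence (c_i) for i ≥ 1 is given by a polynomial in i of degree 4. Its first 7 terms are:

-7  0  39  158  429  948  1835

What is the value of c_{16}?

1st diffs: 7, 39, 119, 271, 519, 887.
2nd diffs: 32, 80, 152, 248, 368.
3rd diffs: 48, 72, 96, 120.
4th diffs: 24, 24, 24 (constant).
Newton forward-difference form: c_i = -7 + 7·C(i-1,1) + 32·C(i-1,2) + 48·C(i-1,3) + 24·C(i-1,4).
At i = 16: i-1 = 15, so c_{16} = -7 + 105 + 3360 + 21840 + 32760 = 58058.

58058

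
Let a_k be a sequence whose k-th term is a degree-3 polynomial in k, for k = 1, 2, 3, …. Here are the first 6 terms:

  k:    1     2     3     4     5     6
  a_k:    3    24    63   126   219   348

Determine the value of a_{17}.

1st diffs: 21, 39, 63, 93, 129.
2nd diffs: 18, 24, 30, 36.
3rd diffs: 6, 6, 6 (constant).
Newton forward-difference form: a_k = 3 + 21·C(k-1,1) + 18·C(k-1,2) + 6·C(k-1,3).
At k = 17: k-1 = 16, so a_{17} = 3 + 336 + 2160 + 3360 = 5859.

5859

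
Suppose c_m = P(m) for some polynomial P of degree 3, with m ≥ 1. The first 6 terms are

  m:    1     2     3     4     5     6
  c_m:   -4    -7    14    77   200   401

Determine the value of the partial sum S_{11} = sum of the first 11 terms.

1st diffs: -3, 21, 63, 123, 201.
2nd diffs: 24, 42, 60, 78.
3rd diffs: 18, 18, 18 (constant).
Newton forward-difference form: c_m = -4 + (-3)·C(m-1,1) + 24·C(m-1,2) + 18·C(m-1,3).
Continuing: …, 698, 1109, 1652, 2345, …, c_{11} = 3206.
Summing m = 1..11 (11 terms) gives 9691.

9691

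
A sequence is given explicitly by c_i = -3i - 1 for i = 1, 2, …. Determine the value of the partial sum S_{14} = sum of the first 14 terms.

-329

Over i = 1..14: Σi = 105.
Total = (-3)·105 + (-1)·14 = -329.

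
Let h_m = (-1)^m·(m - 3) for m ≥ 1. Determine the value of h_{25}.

-22

(-1)^25 = -1; m - 3 at m=25 is 22; so h_{25} = -22.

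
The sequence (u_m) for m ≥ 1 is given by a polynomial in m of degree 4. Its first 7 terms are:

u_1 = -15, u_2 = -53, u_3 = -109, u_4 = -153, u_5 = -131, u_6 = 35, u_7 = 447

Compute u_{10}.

4539

1st diffs: -38, -56, -44, 22, 166, 412.
2nd diffs: -18, 12, 66, 144, 246.
3rd diffs: 30, 54, 78, 102.
4th diffs: 24, 24, 24 (constant).
Newton forward-difference form: u_m = -15 + (-38)·C(m-1,1) + (-18)·C(m-1,2) + 30·C(m-1,3) + 24·C(m-1,4).
At m = 10: m-1 = 9, so u_{10} = -15 - 342 - 648 + 2520 + 3024 = 4539.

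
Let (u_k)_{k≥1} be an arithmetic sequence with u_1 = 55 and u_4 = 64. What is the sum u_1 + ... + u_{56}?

Common difference d = (64 - 55) / (4 - 1) = 3.
u_k = 55 + (k - 1)·3.
u_{56} = 220; S = 56·(55 + 220)/2 = 7700.

7700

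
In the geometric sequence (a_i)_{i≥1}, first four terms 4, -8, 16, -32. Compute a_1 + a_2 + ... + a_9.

Common ratio r = -2.
a_i = 4·(-2)^(i-1).
S = 4·((-2)^9 - 1)/(-2 - 1) = 4·(-512 - 1)/(-3) = 684.

684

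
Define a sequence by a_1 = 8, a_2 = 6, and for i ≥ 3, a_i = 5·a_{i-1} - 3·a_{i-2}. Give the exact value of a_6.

174

Step forward from the initial values:
a_3 = 6;  a_4 = 12;  a_5 = 42;  a_6 = 174.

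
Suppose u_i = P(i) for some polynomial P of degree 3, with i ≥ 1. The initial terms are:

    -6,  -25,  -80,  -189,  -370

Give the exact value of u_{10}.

-2985

1st diffs: -19, -55, -109, -181.
2nd diffs: -36, -54, -72.
3rd diffs: -18, -18 (constant).
So u_i = -3i^3 + 2i - 5.
Evaluating at i = 10 gives u_{10} = -2985.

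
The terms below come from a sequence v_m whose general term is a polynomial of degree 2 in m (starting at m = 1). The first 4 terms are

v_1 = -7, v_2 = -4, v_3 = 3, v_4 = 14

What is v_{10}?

164

1st diffs: 3, 7, 11.
2nd diffs: 4, 4 (constant).
Newton forward-difference form: v_m = -7 + 3·C(m-1,1) + 4·C(m-1,2).
At m = 10: m-1 = 9, so v_{10} = -7 + 27 + 144 = 164.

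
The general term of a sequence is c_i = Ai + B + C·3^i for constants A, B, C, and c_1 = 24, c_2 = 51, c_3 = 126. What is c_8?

26277

At i = 1, 2, 3: A + B + 3C = 24; 2A + B + 9C = 51; 3A + B + 27C = 126.
Subtracting the first from the second: A + 6C = 27.
Subtracting the second from the third: A + 18C = 75.
Solving: C = 4, A = 3, then B = 9.
Therefore c_8 = 24 + 9 + 4·6561 = 26277.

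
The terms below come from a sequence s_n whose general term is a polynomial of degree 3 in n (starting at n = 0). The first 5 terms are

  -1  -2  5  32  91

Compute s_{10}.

1789

1st diffs: -1, 7, 27, 59.
2nd diffs: 8, 20, 32.
3rd diffs: 12, 12 (constant).
Newton forward-difference form: s_n = -1 + (-1)·C(n,1) + 8·C(n,2) + 12·C(n,3).
At n = 10: n = 10, so s_{10} = -1 - 10 + 360 + 1440 = 1789.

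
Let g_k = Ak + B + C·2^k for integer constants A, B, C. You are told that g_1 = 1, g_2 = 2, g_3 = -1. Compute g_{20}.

At k = 1, 2, 3: A + B + 2C = 1; 2A + B + 4C = 2; 3A + B + 8C = -1.
Subtracting the first from the second: A + 2C = 1.
Subtracting the second from the third: A + 4C = -3.
Solving: C = -2, A = 5, then B = 0.
Hence g_{20} = 5·20 + 0 + (-2)·1048576 = -2097052.

-2097052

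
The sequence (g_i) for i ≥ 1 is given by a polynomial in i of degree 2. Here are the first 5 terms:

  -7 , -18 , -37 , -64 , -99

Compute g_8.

1st diffs: -11, -19, -27, -35.
2nd diffs: -8, -8, -8 (constant).
So g_i = -4i^2 + i - 4.
Evaluating at i = 8 gives g_8 = -252.

-252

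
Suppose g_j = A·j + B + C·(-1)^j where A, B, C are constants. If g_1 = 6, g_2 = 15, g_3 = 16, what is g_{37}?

186

At j = 1, 2, 3: A + B - C = 6; 2A + B + C = 15; 3A + B - C = 16.
Subtracting the first from the second: A + 2C = 9.
Subtracting the second from the third: A - 2C = 1.
Solving: C = 2, A = 5, then B = 3.
So g_j = 5·j + 3 + 2·(-1)^j; at j=37 this is 186.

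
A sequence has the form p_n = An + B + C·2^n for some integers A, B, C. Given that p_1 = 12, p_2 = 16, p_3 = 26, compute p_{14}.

At n = 1, 2, 3: A + B + 2C = 12; 2A + B + 4C = 16; 3A + B + 8C = 26.
Subtracting the first from the second: A + 2C = 4.
Subtracting the second from the third: A + 4C = 10.
Solving: C = 3, A = -2, then B = 8.
So p_n = -2·n + 8 + 3·2^n; at n=14 this is 49132.

49132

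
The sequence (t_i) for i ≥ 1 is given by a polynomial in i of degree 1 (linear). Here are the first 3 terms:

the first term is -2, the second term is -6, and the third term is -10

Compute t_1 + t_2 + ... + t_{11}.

1st diffs: -4, -4 (constant).
So t_i = -4i + 2.
Continuing: …, -14, -18, -22, -26, …, t_{11} = -42.
Summing i = 1..11 (11 terms) gives -242.

-242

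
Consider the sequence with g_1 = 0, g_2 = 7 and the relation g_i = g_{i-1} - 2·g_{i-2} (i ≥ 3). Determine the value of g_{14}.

-7

g_3 = 7, g_4 = -7, g_5 = -21, …, g_{11} = -77, g_{12} = 161, g_{13} = 315, g_{14} = -7.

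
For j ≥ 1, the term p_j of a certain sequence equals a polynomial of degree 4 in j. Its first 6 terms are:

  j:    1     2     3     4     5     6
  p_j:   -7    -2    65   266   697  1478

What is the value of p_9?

7481

1st diffs: 5, 67, 201, 431, 781.
2nd diffs: 62, 134, 230, 350.
3rd diffs: 72, 96, 120.
4th diffs: 24, 24 (constant).
Newton forward-difference form: p_j = -7 + 5·C(j-1,1) + 62·C(j-1,2) + 72·C(j-1,3) + 24·C(j-1,4).
At j = 9: j-1 = 8, so p_9 = -7 + 40 + 1736 + 4032 + 1680 = 7481.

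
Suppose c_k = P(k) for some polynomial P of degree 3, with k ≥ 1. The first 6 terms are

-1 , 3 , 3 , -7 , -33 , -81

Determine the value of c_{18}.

1st diffs: 4, 0, -10, -26, -48.
2nd diffs: -4, -10, -16, -22.
3rd diffs: -6, -6, -6 (constant).
Newton forward-difference form: c_k = -1 + 4·C(k-1,1) + (-4)·C(k-1,2) + (-6)·C(k-1,3).
At k = 18: k-1 = 17, so c_{18} = -1 + 68 - 544 - 4080 = -4557.

-4557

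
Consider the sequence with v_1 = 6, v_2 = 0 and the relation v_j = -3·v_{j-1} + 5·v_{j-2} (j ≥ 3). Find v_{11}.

2229780

Iterate the recurrence:
v_3 = 30;  v_4 = -90;  v_5 = 420;  v_6 = -1710;  v_7 = 7230;  v_8 = -30240;  v_9 = 126870;  v_{10} = -531810;  v_{11} = 2229780.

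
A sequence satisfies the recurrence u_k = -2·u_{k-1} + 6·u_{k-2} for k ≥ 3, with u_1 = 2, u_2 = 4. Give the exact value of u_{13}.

-737408

u_3 = 4  u_4 = 16  u_5 = -8  …  u_{10} = 15424  u_{11} = -55232  u_{12} = 203008  u_{13} = -737408.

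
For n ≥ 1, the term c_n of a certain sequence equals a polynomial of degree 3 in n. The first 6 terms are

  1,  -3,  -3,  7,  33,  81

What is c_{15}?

1st diffs: -4, 0, 10, 26, 48.
2nd diffs: 4, 10, 16, 22.
3rd diffs: 6, 6, 6 (constant).
Newton forward-difference form: c_n = 1 + (-4)·C(n-1,1) + 4·C(n-1,2) + 6·C(n-1,3).
At n = 15: n-1 = 14, so c_{15} = 1 - 56 + 364 + 2184 = 2493.

2493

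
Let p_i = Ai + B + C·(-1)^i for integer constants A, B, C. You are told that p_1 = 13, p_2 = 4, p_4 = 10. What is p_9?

37

The three given values yield: A + B - C = 13; 2A + B + C = 4; 4A + B + C = 10.
Subtracting the first from the second: A + 2C = -9.
Subtracting the second from the third: 2A = 6.
Solving: C = -6, A = 3, then B = 4.
Hence p_9 = 3·9 + 4 + (-6)·(-1) = 37.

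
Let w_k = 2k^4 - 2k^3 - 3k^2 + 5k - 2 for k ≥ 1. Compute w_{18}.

197404

w_{18} = 2·18^4 - 2·18^3 - 3·18^2 + 5·18 - 2 = 197404.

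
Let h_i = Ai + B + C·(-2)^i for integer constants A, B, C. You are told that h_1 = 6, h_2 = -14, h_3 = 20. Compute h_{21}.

Plug in i = 1, 2, 3: A + B - 2C = 6; 2A + B + 4C = -14; 3A + B - 8C = 20.
Subtracting the first from the second: A + 6C = -20.
Subtracting the second from the third: A - 12C = 34.
Solving: C = -3, A = -2, then B = 2.
Therefore h_{21} = -42 + 2 + (-3)·(-2097152) = 6291416.

6291416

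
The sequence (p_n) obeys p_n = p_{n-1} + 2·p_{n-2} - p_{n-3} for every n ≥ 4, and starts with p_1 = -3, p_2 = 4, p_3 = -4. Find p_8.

27

p_4 = 7, p_5 = -5, p_6 = 13, p_7 = -4, p_8 = 27.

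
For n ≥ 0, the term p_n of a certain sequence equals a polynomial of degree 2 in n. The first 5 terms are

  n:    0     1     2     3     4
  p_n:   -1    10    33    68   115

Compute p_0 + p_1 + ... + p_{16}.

9639

1st diffs: 11, 23, 35, 47.
2nd diffs: 12, 12, 12 (constant).
Newton forward-difference form: p_n = -1 + 11·C(n,1) + 12·C(n,2).
Continuing: …, 174, 245, 328, 423, …, p_{16} = 1615.
Summing n = 0..16 (17 terms) gives 9639.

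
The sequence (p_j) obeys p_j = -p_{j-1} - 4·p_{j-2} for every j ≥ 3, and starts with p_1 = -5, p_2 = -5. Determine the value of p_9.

-335

p_3 = 25  p_4 = -5  p_5 = -95  p_6 = 115  p_7 = 265  p_8 = -725  p_9 = -335.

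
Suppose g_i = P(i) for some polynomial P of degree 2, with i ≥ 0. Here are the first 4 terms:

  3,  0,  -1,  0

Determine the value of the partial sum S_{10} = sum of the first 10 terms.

135

1st diffs: -3, -1, 1.
2nd diffs: 2, 2 (constant).
Newton forward-difference form: g_i = 3 + (-3)·C(i,1) + 2·C(i,2).
Continuing: …, 3, 8, 15, 24, …, g_9 = 48.
Summing i = 0..9 (10 terms) gives 135.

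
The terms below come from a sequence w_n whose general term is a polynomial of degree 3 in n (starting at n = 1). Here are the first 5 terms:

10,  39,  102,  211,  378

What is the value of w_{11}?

1st diffs: 29, 63, 109, 167.
2nd diffs: 34, 46, 58.
3rd diffs: 12, 12 (constant).
So w_n = 2n^3 + 5n^2 + 3.
Evaluating at n = 11 gives w_{11} = 3270.

3270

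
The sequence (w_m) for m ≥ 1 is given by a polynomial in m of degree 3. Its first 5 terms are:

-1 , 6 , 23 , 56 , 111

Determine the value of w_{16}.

1st diffs: 7, 17, 33, 55.
2nd diffs: 10, 16, 22.
3rd diffs: 6, 6 (constant).
Newton forward-difference form: w_m = -1 + 7·C(m-1,1) + 10·C(m-1,2) + 6·C(m-1,3).
At m = 16: m-1 = 15, so w_{16} = -1 + 105 + 1050 + 2730 = 3884.

3884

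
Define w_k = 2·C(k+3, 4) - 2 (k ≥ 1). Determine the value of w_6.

C(9, 4) = 126, so w_6 = 250.

250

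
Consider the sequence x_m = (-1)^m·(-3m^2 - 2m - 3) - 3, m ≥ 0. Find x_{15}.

705

(-1)^15 = -1; -3m^2 - 2m - 3 at m=15 is -708; so x_{15} = 705.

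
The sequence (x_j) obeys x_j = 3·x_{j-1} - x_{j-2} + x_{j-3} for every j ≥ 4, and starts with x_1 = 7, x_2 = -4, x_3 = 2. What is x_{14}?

Iterate the recurrence:
x_4 = 17  x_5 = 45  x_6 = 120  …  x_{11} = 19562  x_{12} = 54173  x_{13} = 150021  x_{14} = 415452.

415452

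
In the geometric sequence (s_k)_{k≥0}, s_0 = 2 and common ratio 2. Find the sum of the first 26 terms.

134217726

s_k = 2·2^(k-0).
S = 2·(2^26 - 1)/(2 - 1) = 2·(67108864 - 1)/(1) = 134217726.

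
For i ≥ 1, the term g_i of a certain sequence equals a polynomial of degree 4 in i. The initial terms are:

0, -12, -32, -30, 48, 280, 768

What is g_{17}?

1st diffs: -12, -20, 2, 78, 232, 488.
2nd diffs: -8, 22, 76, 154, 256.
3rd diffs: 30, 54, 78, 102.
4th diffs: 24, 24, 24 (constant).
Newton forward-difference form: g_i = (-12)·C(i-1,1) + (-8)·C(i-1,2) + 30·C(i-1,3) + 24·C(i-1,4).
At i = 17: i-1 = 16, so g_{17} = -192 - 960 + 16800 + 43680 = 59328.

59328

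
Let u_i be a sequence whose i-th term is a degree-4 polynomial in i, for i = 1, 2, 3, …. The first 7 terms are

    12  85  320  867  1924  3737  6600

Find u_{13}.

68340

1st diffs: 73, 235, 547, 1057, 1813, 2863.
2nd diffs: 162, 312, 510, 756, 1050.
3rd diffs: 150, 198, 246, 294.
4th diffs: 48, 48, 48 (constant).
So u_i = 2i^4 + 5i^3 + i^2 + 5i - 1.
Evaluating at i = 13 gives u_{13} = 68340.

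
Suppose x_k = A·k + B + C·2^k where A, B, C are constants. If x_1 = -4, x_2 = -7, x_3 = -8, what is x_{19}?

Plug in k = 1, 2, 3: A + B + 2C = -4; 2A + B + 4C = -7; 3A + B + 8C = -8.
Subtracting the first from the second: A + 2C = -3.
Subtracting the second from the third: A + 4C = -1.
Solving: C = 1, A = -5, then B = -1.
Hence x_{19} = -5·19 + (-1) + 1·524288 = 524192.

524192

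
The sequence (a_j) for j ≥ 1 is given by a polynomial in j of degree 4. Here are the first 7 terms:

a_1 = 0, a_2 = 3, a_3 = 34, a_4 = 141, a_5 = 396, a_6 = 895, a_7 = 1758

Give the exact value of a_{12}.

17413

1st diffs: 3, 31, 107, 255, 499, 863.
2nd diffs: 28, 76, 148, 244, 364.
3rd diffs: 48, 72, 96, 120.
4th diffs: 24, 24, 24 (constant).
Newton forward-difference form: a_j = 3·C(j-1,1) + 28·C(j-1,2) + 48·C(j-1,3) + 24·C(j-1,4).
At j = 12: j-1 = 11, so a_{12} = 33 + 1540 + 7920 + 7920 = 17413.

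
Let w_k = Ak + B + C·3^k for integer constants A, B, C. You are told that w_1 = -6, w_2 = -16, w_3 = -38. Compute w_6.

Write the equations: A + B + 3C = -6; 2A + B + 9C = -16; 3A + B + 27C = -38.
Subtracting the first from the second: A + 6C = -10.
Subtracting the second from the third: A + 18C = -22.
Solving: C = -1, A = -4, then B = 1.
Hence w_6 = -4·6 + 1 + (-1)·729 = -752.

-752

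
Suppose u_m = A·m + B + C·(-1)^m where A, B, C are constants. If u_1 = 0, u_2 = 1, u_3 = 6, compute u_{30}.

At m = 1, 2, 3: A + B - C = 0; 2A + B + C = 1; 3A + B - C = 6.
Subtracting the first from the second: A + 2C = 1.
Subtracting the second from the third: A - 2C = 5.
Solving: C = -1, A = 3, then B = -4.
Hence u_{30} = 3·30 + (-4) + (-1)·1 = 85.

85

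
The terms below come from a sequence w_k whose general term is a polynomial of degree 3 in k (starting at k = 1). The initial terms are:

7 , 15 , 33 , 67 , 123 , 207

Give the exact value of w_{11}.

1257

1st diffs: 8, 18, 34, 56, 84.
2nd diffs: 10, 16, 22, 28.
3rd diffs: 6, 6, 6 (constant).
Newton forward-difference form: w_k = 7 + 8·C(k-1,1) + 10·C(k-1,2) + 6·C(k-1,3).
At k = 11: k-1 = 10, so w_{11} = 7 + 80 + 450 + 720 = 1257.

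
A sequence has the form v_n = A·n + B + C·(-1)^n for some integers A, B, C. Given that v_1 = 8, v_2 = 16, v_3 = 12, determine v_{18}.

The three given values yield: A + B - C = 8; 2A + B + C = 16; 3A + B - C = 12.
Subtracting the first from the second: A + 2C = 8.
Subtracting the second from the third: A - 2C = -4.
Solving: C = 3, A = 2, then B = 9.
Therefore v_{18} = 36 + 9 + 3·1 = 48.

48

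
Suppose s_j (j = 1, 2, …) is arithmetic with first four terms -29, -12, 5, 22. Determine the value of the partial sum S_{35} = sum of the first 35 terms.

9100

Common difference d = 17.
s_j = -29 + (j - 1)·17.
s_{35} = 549; S = 35·(-29 + 549)/2 = 9100.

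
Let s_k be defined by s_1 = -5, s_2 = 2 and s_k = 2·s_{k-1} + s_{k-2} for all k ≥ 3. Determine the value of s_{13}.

Iterate the recurrence:
s_3 = -1, s_4 = 0, s_5 = -1, …, s_{10} = -70, s_{11} = -169, s_{12} = -408, s_{13} = -985.

-985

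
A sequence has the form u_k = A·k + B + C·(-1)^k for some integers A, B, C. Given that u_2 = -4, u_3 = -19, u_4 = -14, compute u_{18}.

Plug in k = 2, 3, 4: 2A + B + C = -4; 3A + B - C = -19; 4A + B + C = -14.
Subtracting the first from the second: A - 2C = -15.
Subtracting the second from the third: A + 2C = 5.
Solving: C = 5, A = -5, then B = 1.
Therefore u_{18} = -90 + 1 + 5·1 = -84.

-84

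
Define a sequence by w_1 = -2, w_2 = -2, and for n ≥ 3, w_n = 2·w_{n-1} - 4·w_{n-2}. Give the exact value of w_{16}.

65536

w_3 = 4  w_4 = 16  w_5 = 16  …  w_{13} = -8192  w_{14} = -8192  w_{15} = 16384  w_{16} = 65536.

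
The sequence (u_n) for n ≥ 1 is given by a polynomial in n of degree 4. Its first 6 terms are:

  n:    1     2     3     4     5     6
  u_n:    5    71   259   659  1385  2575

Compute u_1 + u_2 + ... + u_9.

1st diffs: 66, 188, 400, 726, 1190.
2nd diffs: 122, 212, 326, 464.
3rd diffs: 90, 114, 138.
4th diffs: 24, 24 (constant).
So u_n = n^4 + 5n^3 + 6n^2 - 2n - 5.
Continuing: 4391, 7019, 10669.
Summing n = 1..9 (9 terms) gives 27033.

27033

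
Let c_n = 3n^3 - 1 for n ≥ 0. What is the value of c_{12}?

c_{12} = 3·12^3 - 1 = 5183.

5183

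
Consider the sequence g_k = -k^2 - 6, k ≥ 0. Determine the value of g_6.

-42

g_6 = -1·6^2 - 6 = -42.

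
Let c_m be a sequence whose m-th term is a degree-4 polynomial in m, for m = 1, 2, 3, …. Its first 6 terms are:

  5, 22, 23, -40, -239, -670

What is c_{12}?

-16528

1st diffs: 17, 1, -63, -199, -431.
2nd diffs: -16, -64, -136, -232.
3rd diffs: -48, -72, -96.
4th diffs: -24, -24 (constant).
So c_m = -m^4 + 2m^3 + 5m^2 + 3m - 4.
Evaluating at m = 12 gives c_{12} = -16528.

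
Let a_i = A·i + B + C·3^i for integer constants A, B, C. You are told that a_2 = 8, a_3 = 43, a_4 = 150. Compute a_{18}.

774840952

Write the equations: 2A + B + 9C = 8; 3A + B + 27C = 43; 4A + B + 81C = 150.
Subtracting the first from the second: A + 18C = 35.
Subtracting the second from the third: A + 54C = 107.
Solving: C = 2, A = -1, then B = -8.
Hence a_{18} = -1·18 + (-8) + 2·387420489 = 774840952.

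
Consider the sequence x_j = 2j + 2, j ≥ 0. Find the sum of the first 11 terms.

Over j = 0..10: Σj = 55.
Total = (2)·55 + (2)·11 = 132.

132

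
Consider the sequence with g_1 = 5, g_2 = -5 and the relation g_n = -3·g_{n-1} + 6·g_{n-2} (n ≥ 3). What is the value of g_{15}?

Compute successive terms:
g_3 = 45  g_4 = -165  g_5 = 765  …  g_{12} = -23049765  g_{13} = 100780605  g_{14} = -440640405  g_{15} = 1926604845.

1926604845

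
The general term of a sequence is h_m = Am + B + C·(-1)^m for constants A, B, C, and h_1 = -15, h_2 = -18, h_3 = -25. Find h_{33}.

-175

The three given values yield: A + B - C = -15; 2A + B + C = -18; 3A + B - C = -25.
Subtracting the first from the second: A + 2C = -3.
Subtracting the second from the third: A - 2C = -7.
Solving: C = 1, A = -5, then B = -9.
Therefore h_{33} = -165 + (-9) + 1·(-1) = -175.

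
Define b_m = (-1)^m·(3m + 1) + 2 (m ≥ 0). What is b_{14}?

(-1)^14 = 1; 3m + 1 at m=14 is 43; so b_{14} = 45.

45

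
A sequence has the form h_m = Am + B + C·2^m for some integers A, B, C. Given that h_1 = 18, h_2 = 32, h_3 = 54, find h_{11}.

At m = 1, 2, 3: A + B + 2C = 18; 2A + B + 4C = 32; 3A + B + 8C = 54.
Subtracting the first from the second: A + 2C = 14.
Subtracting the second from the third: A + 4C = 22.
Solving: C = 4, A = 6, then B = 4.
Therefore h_{11} = 66 + 4 + 4·2048 = 8262.

8262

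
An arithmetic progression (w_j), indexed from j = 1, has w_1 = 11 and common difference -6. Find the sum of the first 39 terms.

-4017

w_j = 11 + (j - 1)·(-6).
w_{39} = -217; S = 39·(11 + (-217))/2 = -4017.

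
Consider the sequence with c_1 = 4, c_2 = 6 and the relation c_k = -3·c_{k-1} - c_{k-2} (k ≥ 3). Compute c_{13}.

-349052

Compute successive terms:
c_3 = -22; c_4 = 60; c_5 = -158; …; c_{10} = 19452; c_{11} = -50926; c_{12} = 133326; c_{13} = -349052.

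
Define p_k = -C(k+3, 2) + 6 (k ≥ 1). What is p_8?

-49

C(11, 2) = 55, so p_8 = -49.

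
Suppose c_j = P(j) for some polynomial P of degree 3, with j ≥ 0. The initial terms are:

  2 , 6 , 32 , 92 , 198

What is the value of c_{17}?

1st diffs: 4, 26, 60, 106.
2nd diffs: 22, 34, 46.
3rd diffs: 12, 12 (constant).
Newton forward-difference form: c_j = 2 + 4·C(j,1) + 22·C(j,2) + 12·C(j,3).
At j = 17: j = 17, so c_{17} = 2 + 68 + 2992 + 8160 = 11222.

11222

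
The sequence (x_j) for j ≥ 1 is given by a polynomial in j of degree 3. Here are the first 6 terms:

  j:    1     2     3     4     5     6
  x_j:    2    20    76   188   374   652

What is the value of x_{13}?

1st diffs: 18, 56, 112, 186, 278.
2nd diffs: 38, 56, 74, 92.
3rd diffs: 18, 18, 18 (constant).
Newton forward-difference form: x_j = 2 + 18·C(j-1,1) + 38·C(j-1,2) + 18·C(j-1,3).
At j = 13: j-1 = 12, so x_{13} = 2 + 216 + 2508 + 3960 = 6686.

6686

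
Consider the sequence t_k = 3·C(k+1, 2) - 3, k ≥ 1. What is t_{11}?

C(12, 2) = 66, so t_{11} = 195.

195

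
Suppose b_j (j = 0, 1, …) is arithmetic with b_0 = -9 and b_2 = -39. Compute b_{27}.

Common difference d = (-39 - (-9)) / (2 - 0) = -15.
b_j = -9 + (j - 0)·(-15).
b_{27} = -9 + 27·(-15) = -414.

-414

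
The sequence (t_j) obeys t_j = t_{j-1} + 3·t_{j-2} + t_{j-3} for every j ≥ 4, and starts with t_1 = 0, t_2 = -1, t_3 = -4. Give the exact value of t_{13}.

-21980

t_4 = -7; t_5 = -20; t_6 = -45; t_7 = -112; t_8 = -267; t_9 = -648; t_{10} = -1561; t_{11} = -3772; t_{12} = -9103; t_{13} = -21980.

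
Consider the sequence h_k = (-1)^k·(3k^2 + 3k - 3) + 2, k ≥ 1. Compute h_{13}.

(-1)^13 = -1; 3k^2 + 3k - 3 at k=13 is 543; so h_{13} = -541.

-541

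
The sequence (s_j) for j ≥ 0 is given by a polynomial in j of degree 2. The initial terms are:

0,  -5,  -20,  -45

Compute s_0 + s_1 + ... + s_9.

-1425

1st diffs: -5, -15, -25.
2nd diffs: -10, -10 (constant).
So s_j = -5j^2.
Continuing: …, -80, -125, -180, -245, …, s_9 = -405.
Summing j = 0..9 (10 terms) gives -1425.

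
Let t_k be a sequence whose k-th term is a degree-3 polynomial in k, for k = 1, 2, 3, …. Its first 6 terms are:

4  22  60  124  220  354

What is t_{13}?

2860

1st diffs: 18, 38, 64, 96, 134.
2nd diffs: 20, 26, 32, 38.
3rd diffs: 6, 6, 6 (constant).
Newton forward-difference form: t_k = 4 + 18·C(k-1,1) + 20·C(k-1,2) + 6·C(k-1,3).
At k = 13: k-1 = 12, so t_{13} = 4 + 216 + 1320 + 1320 = 2860.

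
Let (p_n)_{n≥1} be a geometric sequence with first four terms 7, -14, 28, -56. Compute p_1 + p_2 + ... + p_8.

-595

Common ratio r = -2.
p_n = 7·(-2)^(n-1).
S = 7·((-2)^8 - 1)/(-2 - 1) = 7·(256 - 1)/(-3) = -595.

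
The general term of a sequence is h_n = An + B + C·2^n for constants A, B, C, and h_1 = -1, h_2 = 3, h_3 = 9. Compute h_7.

The three given values yield: A + B + 2C = -1; 2A + B + 4C = 3; 3A + B + 8C = 9.
Subtracting the first from the second: A + 2C = 4.
Subtracting the second from the third: A + 4C = 6.
Solving: C = 1, A = 2, then B = -5.
Therefore h_7 = 14 + (-5) + 1·128 = 137.

137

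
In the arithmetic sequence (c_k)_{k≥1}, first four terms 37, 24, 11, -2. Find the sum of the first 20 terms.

Common difference d = -13.
c_k = 37 + (k - 1)·(-13).
c_{20} = -210; S = 20·(37 + (-210))/2 = -1730.

-1730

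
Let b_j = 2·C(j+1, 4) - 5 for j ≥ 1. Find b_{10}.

C(11, 4) = 330, so b_{10} = 655.

655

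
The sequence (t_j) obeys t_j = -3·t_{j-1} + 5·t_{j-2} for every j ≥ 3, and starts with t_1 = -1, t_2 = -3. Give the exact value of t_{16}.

Step forward from the initial values:
t_3 = 4  t_4 = -27  t_5 = 101  …  t_{13} = 9900071  t_{14} = -41506923  t_{15} = 174021124  t_{16} = -729597987.

-729597987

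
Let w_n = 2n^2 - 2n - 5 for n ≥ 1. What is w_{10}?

175

w_{10} = 2·10^2 - 2·10 - 5 = 175.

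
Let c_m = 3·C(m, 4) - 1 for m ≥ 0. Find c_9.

C(9, 4) = 126, so c_9 = 377.

377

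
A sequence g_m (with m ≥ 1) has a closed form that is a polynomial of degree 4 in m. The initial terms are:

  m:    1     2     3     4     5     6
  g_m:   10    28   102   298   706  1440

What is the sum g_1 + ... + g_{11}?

1st diffs: 18, 74, 196, 408, 734.
2nd diffs: 56, 122, 212, 326.
3rd diffs: 66, 90, 114.
4th diffs: 24, 24 (constant).
Newton forward-difference form: g_m = 10 + 18·C(m-1,1) + 56·C(m-1,2) + 66·C(m-1,3) + 24·C(m-1,4).
Continuing: …, 2638, 4462, 7098, 10756, …, g_{11} = 15670.
Summing m = 1..11 (11 terms) gives 43208.

43208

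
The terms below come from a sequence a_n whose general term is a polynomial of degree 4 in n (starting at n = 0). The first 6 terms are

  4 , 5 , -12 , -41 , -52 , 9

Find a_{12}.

1st diffs: 1, -17, -29, -11, 61.
2nd diffs: -18, -12, 18, 72.
3rd diffs: 6, 30, 54.
4th diffs: 24, 24 (constant).
So a_n = n^4 - 5n^3 - n^2 + 6n + 4.
Evaluating at n = 12 gives a_{12} = 12028.

12028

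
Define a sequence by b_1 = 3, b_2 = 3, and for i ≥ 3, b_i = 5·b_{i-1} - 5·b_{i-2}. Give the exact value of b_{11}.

-196875

Iterate the recurrence:
b_3 = 0, b_4 = -15, b_5 = -75, b_6 = -300, b_7 = -1125, b_8 = -4125, b_9 = -15000, b_{10} = -54375, b_{11} = -196875.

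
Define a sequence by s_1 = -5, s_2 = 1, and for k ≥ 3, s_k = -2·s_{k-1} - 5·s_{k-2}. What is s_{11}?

Applying the relation repeatedly:
s_3 = 23;  s_4 = -51;  s_5 = -13;  s_6 = 281;  s_7 = -497;  s_8 = -411;  s_9 = 3307;  s_{10} = -4559;  s_{11} = -7417.

-7417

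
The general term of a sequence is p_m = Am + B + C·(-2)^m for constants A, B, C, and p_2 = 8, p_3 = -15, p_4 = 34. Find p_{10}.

2056

The three given values yield: 2A + B + 4C = 8; 3A + B - 8C = -15; 4A + B + 16C = 34.
Subtracting the first from the second: A - 12C = -23.
Subtracting the second from the third: A + 24C = 49.
Solving: C = 2, A = 1, then B = -2.
Hence p_{10} = 1·10 + (-2) + 2·1024 = 2056.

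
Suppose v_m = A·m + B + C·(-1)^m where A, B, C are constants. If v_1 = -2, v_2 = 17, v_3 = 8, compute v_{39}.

The three given values yield: A + B - C = -2; 2A + B + C = 17; 3A + B - C = 8.
Subtracting the first from the second: A + 2C = 19.
Subtracting the second from the third: A - 2C = -9.
Solving: C = 7, A = 5, then B = 0.
So v_m = 5·m + 0 + 7·(-1)^m; at m=39 this is 188.

188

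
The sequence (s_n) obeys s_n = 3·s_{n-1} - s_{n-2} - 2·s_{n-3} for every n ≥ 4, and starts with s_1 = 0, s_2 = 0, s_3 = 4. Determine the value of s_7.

s_4 = 12;  s_5 = 32;  s_6 = 76;  s_7 = 172.

172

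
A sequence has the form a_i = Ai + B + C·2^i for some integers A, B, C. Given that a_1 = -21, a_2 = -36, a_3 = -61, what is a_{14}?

Write the equations: A + B + 2C = -21; 2A + B + 4C = -36; 3A + B + 8C = -61.
Subtracting the first from the second: A + 2C = -15.
Subtracting the second from the third: A + 4C = -25.
Solving: C = -5, A = -5, then B = -6.
So a_i = -5·i + (-6) + (-5)·2^i; at i=14 this is -81996.

-81996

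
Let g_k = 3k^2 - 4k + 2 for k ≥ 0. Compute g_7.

g_7 = 3·7^2 - 4·7 + 2 = 121.

121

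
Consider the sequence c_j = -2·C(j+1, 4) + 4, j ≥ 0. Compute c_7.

-136

C(8, 4) = 70, so c_7 = -136.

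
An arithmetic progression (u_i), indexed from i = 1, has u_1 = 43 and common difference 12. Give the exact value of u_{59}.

739

u_i = 43 + (i - 1)·12.
u_{59} = 43 + 58·12 = 739.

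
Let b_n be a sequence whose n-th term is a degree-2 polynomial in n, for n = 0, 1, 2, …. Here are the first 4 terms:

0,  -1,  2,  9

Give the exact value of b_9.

1st diffs: -1, 3, 7.
2nd diffs: 4, 4 (constant).
Newton forward-difference form: b_n = (-1)·C(n,1) + 4·C(n,2).
At n = 9: n = 9, so b_9 = -9 + 144 = 135.

135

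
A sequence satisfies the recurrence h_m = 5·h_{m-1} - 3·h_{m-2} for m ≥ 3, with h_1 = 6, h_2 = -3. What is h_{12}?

Iterate the recurrence:
h_3 = -33;  h_4 = -156;  h_5 = -681;  h_6 = -2937;  h_7 = -12642;  h_8 = -54399;  h_9 = -234069;  h_{10} = -1007148;  h_{11} = -4333533;  h_{12} = -18646221.

-18646221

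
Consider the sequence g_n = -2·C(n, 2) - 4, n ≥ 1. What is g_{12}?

C(12, 2) = 66, so g_{12} = -136.

-136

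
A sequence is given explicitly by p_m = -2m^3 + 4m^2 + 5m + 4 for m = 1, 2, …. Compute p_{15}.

p_{15} = -2·15^3 + 4·15^2 + 5·15 + 4 = -5771.

-5771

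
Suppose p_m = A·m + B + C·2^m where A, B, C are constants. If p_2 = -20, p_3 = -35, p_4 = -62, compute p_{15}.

-98351

Plug in m = 2, 3, 4: 2A + B + 4C = -20; 3A + B + 8C = -35; 4A + B + 16C = -62.
Subtracting the first from the second: A + 4C = -15.
Subtracting the second from the third: A + 8C = -27.
Solving: C = -3, A = -3, then B = -2.
So p_m = -3·m + (-2) + (-3)·2^m; at m=15 this is -98351.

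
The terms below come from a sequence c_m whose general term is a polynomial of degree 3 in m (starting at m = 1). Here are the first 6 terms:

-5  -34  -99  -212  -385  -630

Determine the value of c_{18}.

1st diffs: -29, -65, -113, -173, -245.
2nd diffs: -36, -48, -60, -72.
3rd diffs: -12, -12, -12 (constant).
Newton forward-difference form: c_m = -5 + (-29)·C(m-1,1) + (-36)·C(m-1,2) + (-12)·C(m-1,3).
At m = 18: m-1 = 17, so c_{18} = -5 - 493 - 4896 - 8160 = -13554.

-13554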